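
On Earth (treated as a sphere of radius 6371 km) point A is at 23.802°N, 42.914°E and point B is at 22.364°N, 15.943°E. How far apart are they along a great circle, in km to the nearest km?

2759 km

With latitudes φ₁ = 23.802°, φ₂ = 22.364° and longitude difference Δλ = -26.971°:
cos c = sin φ₁ sin φ₂ + cos φ₁ cos φ₂ cos Δλ = (0.4036)(0.3805) + (0.9149)(0.9248)(0.8912) = 0.90766,
so c = arccos(0.90766) = 0.43313 rad.
Distance = R·c = 6371 × 0.4331 ≈ 2759 km.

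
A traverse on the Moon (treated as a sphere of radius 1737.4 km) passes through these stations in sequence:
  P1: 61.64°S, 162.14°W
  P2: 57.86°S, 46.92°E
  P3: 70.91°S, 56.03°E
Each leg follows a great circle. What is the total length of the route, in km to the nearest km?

2183 km

Leg P1→P2: central angle 1.0190 rad, distance 1770.4 km.
Leg P2→P3: central angle 0.2373 rad, distance 412.3 km.
Total: 1770.4 + 412.3 ≈ 2183 km.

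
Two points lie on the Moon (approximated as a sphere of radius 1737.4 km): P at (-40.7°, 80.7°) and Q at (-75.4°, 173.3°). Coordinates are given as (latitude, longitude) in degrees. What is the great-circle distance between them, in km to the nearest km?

1562 km

In radians: φ₁ = -0.7103, φ₂ = -1.3160, Δλ = 92.600° = 1.6162 rad.
cos c = sin φ₁ sin φ₂ + cos φ₁ cos φ₂ cos Δλ = (-0.6521)(-0.9677) + (0.7581)(0.2521)(-0.0454) = 0.62237,
so c = arccos(0.62237) = 0.89903 rad.
Distance = R·c = 1737.4 × 0.8990 ≈ 1562 km.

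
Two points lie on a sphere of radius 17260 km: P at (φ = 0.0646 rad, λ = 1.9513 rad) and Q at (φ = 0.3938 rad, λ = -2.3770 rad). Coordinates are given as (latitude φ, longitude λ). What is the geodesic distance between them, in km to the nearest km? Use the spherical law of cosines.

32744 km

In radians: φ₁ = 0.0646, φ₂ = 0.3938, Δλ = 112.007° = 1.9549 rad.
cos c = sin φ₁ sin φ₂ + cos φ₁ cos φ₂ cos Δλ = (0.0646)(0.3837) + (0.9979)(0.9235)(-0.3747) = -0.32054,
so c = arccos(-0.32054) = 1.89710 rad.
Distance = R·c = 17260 × 1.8971 ≈ 32744 km.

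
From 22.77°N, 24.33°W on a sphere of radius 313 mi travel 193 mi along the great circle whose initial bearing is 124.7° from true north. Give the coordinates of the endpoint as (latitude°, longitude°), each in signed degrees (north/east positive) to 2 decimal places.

Angular distance δ = d/R = 193/313 = 0.61661 rad; initial bearing θ = 2.1764 rad.
sin φ₂ = sin φ₁ cos δ + cos φ₁ sin δ cos θ = (0.3870)(0.8158) + (0.9221)(0.5783)(-0.5693) = 0.0122, so φ₂ = 0.70°.
Δλ = atan2(sin θ sin δ cos φ₁, cos δ − sin φ₁ sin φ₂) = atan2(0.4384, 0.8111) = 28.389°.
λ₂ = -24.330° + 28.389° = 4.06°.

0.70°, 4.06°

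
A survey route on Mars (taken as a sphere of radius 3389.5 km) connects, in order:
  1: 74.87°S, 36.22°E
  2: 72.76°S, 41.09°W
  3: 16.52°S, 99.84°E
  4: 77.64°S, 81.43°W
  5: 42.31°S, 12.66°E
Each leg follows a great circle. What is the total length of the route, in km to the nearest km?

14362 km

Leg 1→2: central angle 0.3512 rad, distance 1190.4 km.
Leg 2→3: central angle 1.5198 rad, distance 5151.4 km.
Leg 3→4: central angle 1.4981 rad, distance 5077.9 km.
Leg 4→5: central angle 0.8681 rad, distance 2942.6 km.
Total: 1190.4 + 5151.4 + 5077.9 + 2942.6 ≈ 14362 km.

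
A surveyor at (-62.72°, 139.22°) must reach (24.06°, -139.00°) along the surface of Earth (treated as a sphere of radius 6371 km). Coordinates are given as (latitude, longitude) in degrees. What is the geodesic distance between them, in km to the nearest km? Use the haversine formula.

11966 km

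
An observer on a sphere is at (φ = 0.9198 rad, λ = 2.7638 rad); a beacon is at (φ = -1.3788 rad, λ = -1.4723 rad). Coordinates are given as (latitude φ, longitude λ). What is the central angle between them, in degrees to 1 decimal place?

With latitudes φ₁ = 52.701°, φ₂ = -78.999° and longitude difference Δλ = 117.289°:
cos c = sin φ₁ sin φ₂ + cos φ₁ cos φ₂ cos Δλ = (0.7955)(-0.9816) + (0.6060)(0.1908)(-0.4585) = -0.83388,
so c = arccos(-0.83388) = 2.55690 rad.
So the angular separation is 146.5°.

146.5°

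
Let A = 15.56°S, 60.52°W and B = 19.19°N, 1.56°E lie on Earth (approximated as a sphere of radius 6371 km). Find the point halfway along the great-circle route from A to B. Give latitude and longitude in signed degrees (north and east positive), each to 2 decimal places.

The central angle between A and B is δ = 1.2262 rad.
With f = 0.5, the slerp weights are sin((1−f)δ)/sin δ = 0.6113 and sin(fδ)/sin δ = 0.6113.
Weighted sum of the unit vectors: (0.6113)·(0.4741,-0.8386,-0.2682) + (0.6113)·(0.9441,0.0257,0.3287) = (0.8670, -0.4970, 0.0370).
Converting back: φ = atan2(z, √(x²+y²)) = 2.12°, λ = atan2(y, x) = -29.82°.

2.12°, -29.82°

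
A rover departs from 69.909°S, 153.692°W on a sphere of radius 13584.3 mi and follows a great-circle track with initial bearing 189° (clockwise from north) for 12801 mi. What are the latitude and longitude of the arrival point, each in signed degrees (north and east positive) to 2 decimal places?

-55.75°, 39.30°

Angular distance δ = d/R = 12801/13584.3 = 0.94234 rad; initial bearing θ = 3.2987 rad.
sin φ₂ = sin φ₁ cos δ + cos φ₁ sin δ cos θ = (-0.9391)(0.5879) + (0.3435)(0.8089)(-0.9877) = -0.8266, so φ₂ = -55.75°.
Δλ = atan2(sin θ sin δ cos φ₁, cos δ − sin φ₁ sin φ₂) = atan2(-0.0435, -0.1884) = -167.006°.
λ₂ = -153.692° − 167.006° = -320.70° → 39.30° after wrapping to (−180°, 180°].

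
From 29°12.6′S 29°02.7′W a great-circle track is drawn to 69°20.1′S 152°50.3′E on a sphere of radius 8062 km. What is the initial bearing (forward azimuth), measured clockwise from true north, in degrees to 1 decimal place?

Δλ = -178.117° = -3.1087 rad.
y = sin Δλ · cos φ₂ = (-0.0329)(0.3529) = -0.0116
x = cos φ₁ sin φ₂ − sin φ₁ cos φ₂ cos Δλ = (0.8728)(-0.9357) − (-0.4880)(0.3529)(-0.9995) = -0.9888
θ = atan2(y, x) = -179.33°; adding 360° gives 180.7°.

180.7°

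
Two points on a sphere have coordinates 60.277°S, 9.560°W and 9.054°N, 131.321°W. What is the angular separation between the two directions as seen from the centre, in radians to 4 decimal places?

With latitudes φ₁ = -60.277°, φ₂ = 9.054° and longitude difference Δλ = -121.761°:
cos c = sin φ₁ sin φ₂ + cos φ₁ cos φ₂ cos Δλ = (-0.8684)(0.1574) + (0.4958)(0.9875)(-0.5264) = -0.39439,
so c = arccos(-0.39439) = 1.97620 rad.
So the angular separation is 1.9762 rad.

1.9762 rad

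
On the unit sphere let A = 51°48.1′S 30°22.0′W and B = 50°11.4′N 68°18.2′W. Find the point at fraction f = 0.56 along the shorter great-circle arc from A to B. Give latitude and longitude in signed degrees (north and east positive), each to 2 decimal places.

5.35°, -51.31°

Central angle δ = 1.8665 rad. Interpolating on the sphere with fraction f = 0.56:
P = [sin((1−f)δ)·A + sin(fδ)·B] / sin δ = 0.7652·A + 0.9043·B in Cartesian coordinates,
giving P = (0.6223, -0.7772, 0.0933), i.e. latitude 5.35°, longitude -51.31°.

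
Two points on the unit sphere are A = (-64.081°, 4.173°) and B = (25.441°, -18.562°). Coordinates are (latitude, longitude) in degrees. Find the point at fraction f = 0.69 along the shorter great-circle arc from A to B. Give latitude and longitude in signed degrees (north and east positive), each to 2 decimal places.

-2.50°, -13.96°

The central angle between A and B is δ = 1.5931 rad.
With f = 0.69, the slerp weights are sin((1−f)δ)/sin δ = 0.4742 and sin(fδ)/sin δ = 0.8911.
Weighted sum of the unit vectors: (0.4742)·(0.4359,0.0318,-0.8994) + (0.8911)·(0.8561,-0.2875,0.4296) = (0.9695, -0.2411, -0.0437).
Converting back: φ = atan2(z, √(x²+y²)) = -2.50°, λ = atan2(y, x) = -13.96°.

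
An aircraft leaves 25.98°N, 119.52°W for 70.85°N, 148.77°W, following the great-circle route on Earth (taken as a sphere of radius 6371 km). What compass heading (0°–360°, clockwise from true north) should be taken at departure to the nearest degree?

Δλ = -29.250° = -0.5105 rad.
y = sin Δλ · cos φ₂ = (-0.4886)(0.3280) = -0.1603
x = cos φ₁ sin φ₂ − sin φ₁ cos φ₂ cos Δλ = (0.8989)(0.9447) − (0.4381)(0.3280)(0.8725) = 0.7238
θ = atan2(y, x) = -12.49°; adding 360° gives 348°.

348°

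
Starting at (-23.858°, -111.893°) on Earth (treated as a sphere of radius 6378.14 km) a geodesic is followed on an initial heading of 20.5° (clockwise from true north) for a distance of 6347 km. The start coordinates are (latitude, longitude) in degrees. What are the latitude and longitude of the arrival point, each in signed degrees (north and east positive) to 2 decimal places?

29.89°, -92.09°

Angular distance δ = d/R = 6347/6378.14 = 0.99512 rad; initial bearing θ = 0.3578 rad.
sin φ₂ = sin φ₁ cos δ + cos φ₁ sin δ cos θ = (-0.4045)(0.5444) + (0.9146)(0.8388)(0.9367) = 0.4984, so φ₂ = 29.89°.
Δλ = atan2(sin θ sin δ cos φ₁, cos δ − sin φ₁ sin φ₂) = atan2(0.2687, 0.7460) = 19.806°.
λ₂ = -111.893° + 19.806° = -92.09°.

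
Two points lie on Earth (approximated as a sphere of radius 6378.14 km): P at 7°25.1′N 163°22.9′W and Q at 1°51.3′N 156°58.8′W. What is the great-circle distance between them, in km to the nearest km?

942 km

Let φ₁ = 0.1295 rad, φ₂ = 0.0324 rad, and Δλ = 0.1117 rad.
Haversine: a = sin²(Δφ/2) + cos φ₁ cos φ₂ sin²(Δλ/2) = 0.0024 + (0.9916)(0.9995)(0.0031) = 0.00545.
Central angle c = 2·arcsin(√a) = 0.14772 rad.
Distance = R·c = 6378.14 × 0.1477 ≈ 942 km.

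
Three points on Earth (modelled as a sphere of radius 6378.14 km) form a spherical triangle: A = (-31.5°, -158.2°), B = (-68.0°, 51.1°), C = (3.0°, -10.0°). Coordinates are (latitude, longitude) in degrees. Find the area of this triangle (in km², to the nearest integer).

Side lengths (central angles): a = 1.4381, b = 2.4204, c = 1.3634 rad; semiperimeter s = 2.6110.
By l'Huilier's theorem, tan(E/4) = √[tan(s/2) tan((s−a)/2) tan((s−b)/2) tan((s−c)/2)], giving spherical excess E = 1.5567 rad.
Area = E·R² = 1.5567 × (6378.14)² ≈ 63327871 km².

63327871 km²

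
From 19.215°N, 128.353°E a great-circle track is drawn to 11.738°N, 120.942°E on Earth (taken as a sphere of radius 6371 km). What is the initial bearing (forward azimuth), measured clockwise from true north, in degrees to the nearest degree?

Δλ = -7.411° = -0.1293 rad.
y = sin Δλ · cos φ₂ = (-0.1290)(0.9791) = -0.1263
x = cos φ₁ sin φ₂ − sin φ₁ cos φ₂ cos Δλ = (0.9443)(0.2034) − (0.3291)(0.9791)(0.9916) = -0.1274
θ = atan2(y, x) = -135.26°; adding 360° gives 225°.

225°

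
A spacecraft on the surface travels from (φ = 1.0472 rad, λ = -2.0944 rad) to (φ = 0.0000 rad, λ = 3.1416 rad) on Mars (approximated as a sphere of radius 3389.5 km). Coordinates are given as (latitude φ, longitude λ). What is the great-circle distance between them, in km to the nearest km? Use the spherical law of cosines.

4468 km

In radians: φ₁ = 1.0472, φ₂ = 0.0000, Δλ = -59.999° = -1.0472 rad.
cos c = sin φ₁ sin φ₂ + cos φ₁ cos φ₂ cos Δλ = (0.8660)(0.0000) + (0.5000)(1.0000)(0.5000) = 0.25000,
so c = arccos(0.25000) = 1.31811 rad.
Distance = R·c = 3389.5 × 1.3181 ≈ 4468 km.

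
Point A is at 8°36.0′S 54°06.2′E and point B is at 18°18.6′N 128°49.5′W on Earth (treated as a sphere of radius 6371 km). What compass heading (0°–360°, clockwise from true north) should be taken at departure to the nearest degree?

Δλ = 177.072° = 3.0905 rad.
y = sin Δλ · cos φ₂ = (0.0511)(0.9494) = 0.0485
x = cos φ₁ sin φ₂ − sin φ₁ cos φ₂ cos Δλ = (0.9888)(0.3142) − (-0.1495)(0.9494)(-0.9987) = 0.1688
θ = atan2(y, x) = 16.03°, so the bearing is 16°.

16°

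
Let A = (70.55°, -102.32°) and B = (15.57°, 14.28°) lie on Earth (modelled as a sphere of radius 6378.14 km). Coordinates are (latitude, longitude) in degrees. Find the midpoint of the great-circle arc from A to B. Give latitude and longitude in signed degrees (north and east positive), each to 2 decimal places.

Central angle δ = 1.4611 rad. Interpolating on the sphere with fraction f = 0.5:
P = [sin((1−f)δ)·A + sin(fδ)·B] / sin δ = 0.6713·A + 0.6713·B in Cartesian coordinates,
giving P = (0.5790, -0.0589, 0.8132), i.e. latitude 54.41°, longitude -5.81°.

54.41°, -5.81°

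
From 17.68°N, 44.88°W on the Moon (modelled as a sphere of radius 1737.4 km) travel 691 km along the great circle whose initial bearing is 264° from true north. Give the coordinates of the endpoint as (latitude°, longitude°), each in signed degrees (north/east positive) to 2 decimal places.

13.97°, -68.27°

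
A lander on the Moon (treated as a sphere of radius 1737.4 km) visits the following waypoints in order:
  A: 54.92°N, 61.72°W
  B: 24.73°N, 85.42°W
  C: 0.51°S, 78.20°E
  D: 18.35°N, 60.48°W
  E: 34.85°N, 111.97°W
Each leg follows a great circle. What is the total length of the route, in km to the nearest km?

Leg A→B: central angle 0.6088 rad, distance 1057.7 km.
Leg B→C: central angle 2.6365 rad, distance 4580.6 km.
Leg C→D: central angle 2.3683 rad, distance 4114.7 km.
Leg D→E: central angle 0.8434 rad, distance 1465.4 km.
Total: 1057.7 + 4580.6 + 4114.7 + 1465.4 ≈ 11218 km.

11218 km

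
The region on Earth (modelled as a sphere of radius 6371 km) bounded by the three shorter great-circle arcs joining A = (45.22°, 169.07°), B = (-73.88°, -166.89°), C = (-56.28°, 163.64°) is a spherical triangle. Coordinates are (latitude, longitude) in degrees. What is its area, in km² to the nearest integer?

10227501 km²

Side lengths (central angles): a = 0.3674, b = 1.7733, c = 2.0982 rad; semiperimeter s = 2.1195.
By l'Huilier's theorem, tan(E/4) = √[tan(s/2) tan((s−a)/2) tan((s−b)/2) tan((s−c)/2)], giving spherical excess E = 0.2520 rad.
Area = E·R² = 0.2520 × (6371)² ≈ 10227501 km².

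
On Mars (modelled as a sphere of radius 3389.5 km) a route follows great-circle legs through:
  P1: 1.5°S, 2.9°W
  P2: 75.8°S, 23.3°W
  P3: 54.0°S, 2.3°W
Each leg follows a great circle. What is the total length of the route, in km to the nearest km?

Leg P1→P2: central angle 1.3127 rad, distance 4449.5 km.
Leg P2→P3: central angle 0.4055 rad, distance 1374.4 km.
Total: 4449.5 + 1374.4 ≈ 5824 km.

5824 km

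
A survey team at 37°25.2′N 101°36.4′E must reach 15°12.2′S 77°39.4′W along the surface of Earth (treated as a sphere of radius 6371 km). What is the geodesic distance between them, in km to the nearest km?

17544 km

Let φ₁ = 0.6531 rad, φ₂ = -0.2653 rad, and Δλ = -3.1287 rad.
cos c = sin φ₁ sin φ₂ + cos φ₁ cos φ₂ cos Δλ = (0.6077)(-0.2622) + (0.7942)(0.9650)(-0.9999) = -0.92570,
so c = arccos(-0.92570) = 2.75367 rad.
Distance = R·c = 6371 × 2.7537 ≈ 17544 km.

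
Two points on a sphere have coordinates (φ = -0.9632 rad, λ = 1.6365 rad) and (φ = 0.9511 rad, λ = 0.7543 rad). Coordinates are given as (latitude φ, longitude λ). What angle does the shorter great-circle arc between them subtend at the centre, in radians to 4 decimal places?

2.0462 rad

With latitudes φ₁ = -55.187°, φ₂ = 54.494° and longitude difference Δλ = -50.546°:
cos c = sin φ₁ sin φ₂ + cos φ₁ cos φ₂ cos Δλ = (-0.8210)(0.8141) + (0.5709)(0.5808)(0.6355) = -0.45766,
so c = arccos(-0.45766) = 2.04616 rad.
So the angular separation is 2.0462 rad.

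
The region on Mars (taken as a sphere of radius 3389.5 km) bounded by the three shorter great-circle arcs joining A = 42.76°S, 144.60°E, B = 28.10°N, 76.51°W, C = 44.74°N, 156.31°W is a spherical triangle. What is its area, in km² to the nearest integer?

20084845 km²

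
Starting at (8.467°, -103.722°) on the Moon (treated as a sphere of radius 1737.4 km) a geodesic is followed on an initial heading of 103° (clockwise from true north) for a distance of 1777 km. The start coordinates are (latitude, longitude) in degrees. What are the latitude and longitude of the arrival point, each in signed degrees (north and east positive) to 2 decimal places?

-6.50°, -46.89°

Angular distance δ = d/R = 1777/1737.4 = 1.02279 rad; initial bearing θ = 1.7977 rad.
sin φ₂ = sin φ₁ cos δ + cos φ₁ sin δ cos θ = (0.1472)(0.5210) + (0.9891)(0.8536)(-0.2250) = -0.1132, so φ₂ = -6.50°.
Δλ = atan2(sin θ sin δ cos φ₁, cos δ − sin φ₁ sin φ₂) = atan2(0.8226, 0.5377) = 56.832°.
λ₂ = -103.722° + 56.832° = -46.89°.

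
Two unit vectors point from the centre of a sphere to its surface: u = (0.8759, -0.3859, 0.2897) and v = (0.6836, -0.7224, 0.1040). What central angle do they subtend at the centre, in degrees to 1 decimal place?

u·v = 0.9077; |u| = 1.0000, |v| = 1.0000.
cos θ = (u·v)/(|u||v|) = 0.9077, so θ = 24.8°.

24.8°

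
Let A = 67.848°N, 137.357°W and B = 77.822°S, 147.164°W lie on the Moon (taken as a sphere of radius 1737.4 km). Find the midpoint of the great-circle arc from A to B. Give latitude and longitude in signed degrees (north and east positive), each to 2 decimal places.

Central angle δ = 2.5445 rad. Interpolating on the sphere with fraction f = 0.5:
P = [sin((1−f)δ)·A + sin(fδ)·B] / sin δ = 1.6999·A + 1.6999·B in Cartesian coordinates,
giving P = (-0.7728, -0.6286, -0.0872), i.e. latitude -5.00°, longitude -140.87°.

-5.00°, -140.87°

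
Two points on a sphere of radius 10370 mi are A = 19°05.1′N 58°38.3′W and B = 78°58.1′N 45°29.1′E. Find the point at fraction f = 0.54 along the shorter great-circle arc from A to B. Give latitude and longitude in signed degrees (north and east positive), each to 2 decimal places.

57.76°, -45.21°

The central angle between A and B is δ = 1.2903 rad.
With f = 0.54, the slerp weights are sin((1−f)δ)/sin δ = 0.5821 and sin(fδ)/sin δ = 0.6678.
Weighted sum of the unit vectors: (0.5821)·(0.4918,-0.8070,0.3270) + (0.6678)·(0.1342,0.1364,0.9815) = (0.3759, -0.3786, 0.8458).
Converting back: φ = atan2(z, √(x²+y²)) = 57.76°, λ = atan2(y, x) = -45.21°.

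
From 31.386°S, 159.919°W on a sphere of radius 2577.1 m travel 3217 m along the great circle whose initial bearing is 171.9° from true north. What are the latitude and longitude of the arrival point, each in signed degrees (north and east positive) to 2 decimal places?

Angular distance δ = d/R = 3217/2577.1 = 1.24830 rad; initial bearing θ = 3.0002 rad.
sin φ₂ = sin φ₁ cos δ + cos φ₁ sin δ cos θ = (-0.5208)(0.3169) + (0.8537)(0.9484)(-0.9900) = -0.9667, so φ₂ = -75.16°.
Δλ = atan2(sin θ sin δ cos φ₁, cos δ − sin φ₁ sin φ₂) = atan2(0.1141, -0.1865) = 148.546°.
λ₂ = -159.919° + 148.546° = -11.37°.

-75.16°, -11.37°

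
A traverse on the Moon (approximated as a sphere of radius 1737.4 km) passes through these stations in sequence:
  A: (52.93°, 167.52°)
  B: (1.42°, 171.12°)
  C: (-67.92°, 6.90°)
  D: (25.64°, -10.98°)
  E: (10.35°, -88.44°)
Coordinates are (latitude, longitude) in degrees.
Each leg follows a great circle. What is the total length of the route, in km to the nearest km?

10099 km

Leg A→B: central angle 0.9005 rad, distance 1564.6 km.
Leg B→C: central angle 1.9656 rad, distance 3415.0 km.
Leg C→D: central angle 1.6493 rad, distance 2865.6 km.
Leg D→E: central angle 1.2971 rad, distance 2253.6 km.
Total: 1564.6 + 3415.0 + 2865.6 + 2253.6 ≈ 10099 km.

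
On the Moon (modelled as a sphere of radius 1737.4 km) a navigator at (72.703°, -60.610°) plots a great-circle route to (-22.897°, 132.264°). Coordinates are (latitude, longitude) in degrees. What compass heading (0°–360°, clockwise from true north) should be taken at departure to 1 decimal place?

344.5°

With φ₁ = 1.2689, φ₂ = -0.3996, Δλ = -2.9169 rad, the forward-azimuth formula gives
θ = atan2( sin Δλ cos φ₂ , cos φ₁ sin φ₂ − sin φ₁ cos φ₂ cos Δλ ) = atan2(-0.2053, 0.7418) = -15.47°.
Adding 360° brings this into [0°, 360°): 344.5°.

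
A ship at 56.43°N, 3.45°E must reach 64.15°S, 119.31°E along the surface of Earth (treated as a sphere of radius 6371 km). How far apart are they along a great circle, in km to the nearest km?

With latitudes φ₁ = 56.430°, φ₂ = -64.150° and longitude difference Δλ = 115.860°:
cos c = sin φ₁ sin φ₂ + cos φ₁ cos φ₂ cos Δλ = (0.8332)(-0.8999) + (0.5530)(0.4360)(-0.4362) = -0.85500,
so c = arccos(-0.85500) = 2.59635 rad.
Distance = R·c = 6371 × 2.5963 ≈ 16541 km.

16541 km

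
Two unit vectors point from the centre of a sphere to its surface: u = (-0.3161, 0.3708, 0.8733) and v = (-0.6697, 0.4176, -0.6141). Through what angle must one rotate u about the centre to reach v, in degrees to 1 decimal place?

99.8°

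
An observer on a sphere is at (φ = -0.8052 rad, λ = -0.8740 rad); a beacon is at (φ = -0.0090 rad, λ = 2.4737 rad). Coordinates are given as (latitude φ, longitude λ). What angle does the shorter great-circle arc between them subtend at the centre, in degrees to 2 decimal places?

132.20°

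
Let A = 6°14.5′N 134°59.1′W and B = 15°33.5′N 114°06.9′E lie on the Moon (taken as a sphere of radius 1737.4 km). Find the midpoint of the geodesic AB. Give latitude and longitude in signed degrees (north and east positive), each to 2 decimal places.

The central angle between A and B is δ = 1.8886 rad.
With f = 0.5, the slerp weights are sin((1−f)δ)/sin δ = 0.8528 and sin(fδ)/sin δ = 0.8528.
Weighted sum of the unit vectors: (0.8528)·(-0.7027,-0.7031,0.1087) + (0.8528)·(-0.3936,0.8793,0.2682) = (-0.9349, 0.1502, 0.3214).
Converting back: φ = atan2(z, √(x²+y²)) = 18.75°, λ = atan2(y, x) = 170.87°.

18.75°, 170.87°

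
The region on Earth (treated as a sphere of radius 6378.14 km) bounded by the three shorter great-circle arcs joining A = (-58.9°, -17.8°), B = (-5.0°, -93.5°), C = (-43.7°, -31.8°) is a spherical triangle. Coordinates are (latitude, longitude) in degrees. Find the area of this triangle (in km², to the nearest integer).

6551541 km²

Side lengths (central angles): a = 1.1575, b = 0.3047, c = 1.3677 rad; semiperimeter s = 1.4149.
By l'Huilier's theorem, tan(E/4) = √[tan(s/2) tan((s−a)/2) tan((s−b)/2) tan((s−c)/2)], giving spherical excess E = 0.1610 rad.
Area = E·R² = 0.1610 × (6378.14)² ≈ 6551541 km².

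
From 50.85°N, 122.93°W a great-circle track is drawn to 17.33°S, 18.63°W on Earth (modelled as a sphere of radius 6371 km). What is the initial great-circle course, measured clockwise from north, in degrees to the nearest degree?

90°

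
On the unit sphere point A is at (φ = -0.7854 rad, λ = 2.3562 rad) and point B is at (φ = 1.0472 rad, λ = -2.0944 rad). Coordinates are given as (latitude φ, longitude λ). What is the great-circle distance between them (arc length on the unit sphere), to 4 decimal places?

2.3516

In radians: φ₁ = -0.7854, φ₂ = 1.0472, Δλ = 104.999° = 1.8326 rad.
Haversine: a = sin²(Δφ/2) + cos φ₁ cos φ₂ sin²(Δλ/2) = 0.6294 + (0.7071)(0.5000)(0.6294) = 0.85194.
Central angle c = 2·arcsin(√a) = 2.35164 rad.
On the unit sphere the arc length equals the central angle: 2.3516.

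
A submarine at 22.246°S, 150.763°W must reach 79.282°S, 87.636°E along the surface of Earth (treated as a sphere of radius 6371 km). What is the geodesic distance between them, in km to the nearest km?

In radians: φ₁ = -0.3883, φ₂ = -1.3837, Δλ = -121.601° = -2.1223 rad.
Haversine: a = sin²(Δφ/2) + cos φ₁ cos φ₂ sin²(Δλ/2) = 0.2279 + (0.9256)(0.1860)(0.7620) = 0.35911.
Central angle c = 2·arcsin(√a) = 1.28515 rad.
Distance = R·c = 6371 × 1.2851 ≈ 8188 km.

8188 km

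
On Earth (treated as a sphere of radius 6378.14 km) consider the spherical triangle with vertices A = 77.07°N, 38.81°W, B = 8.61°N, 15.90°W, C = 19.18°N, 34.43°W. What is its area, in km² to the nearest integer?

7589477 km²

Side lengths (central angles): a = 0.3636, b = 1.0111, c = 1.2135 rad; semiperimeter s = 1.2941.
By l'Huilier's theorem, tan(E/4) = √[tan(s/2) tan((s−a)/2) tan((s−b)/2) tan((s−c)/2)], giving spherical excess E = 0.1866 rad.
Area = E·R² = 0.1866 × (6378.14)² ≈ 7589477 km².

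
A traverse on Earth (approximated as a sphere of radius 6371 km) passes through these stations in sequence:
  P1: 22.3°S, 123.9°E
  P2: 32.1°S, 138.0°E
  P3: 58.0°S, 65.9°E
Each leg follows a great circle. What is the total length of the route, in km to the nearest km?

7765 km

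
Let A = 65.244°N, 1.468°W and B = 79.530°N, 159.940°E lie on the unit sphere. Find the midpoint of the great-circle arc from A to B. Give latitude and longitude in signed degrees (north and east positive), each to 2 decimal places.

Central angle δ = 0.6079 rad. Interpolating on the sphere with fraction f = 0.5:
P = [sin((1−f)δ)·A + sin(fδ)·B] / sin δ = 0.5240·A + 0.5240·B in Cartesian coordinates,
giving P = (0.1299, 0.0270, 0.9912), i.e. latitude 82.37°, longitude 11.76°.

82.37°, 11.76°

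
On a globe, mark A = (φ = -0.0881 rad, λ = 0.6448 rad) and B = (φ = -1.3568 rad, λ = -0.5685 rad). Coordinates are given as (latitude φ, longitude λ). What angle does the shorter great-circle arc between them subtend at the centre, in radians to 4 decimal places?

In radians: φ₁ = -0.0881, φ₂ = -1.3568, Δλ = -69.517° = -1.2133 rad.
Haversine: a = sin²(Δφ/2) + cos φ₁ cos φ₂ sin²(Δλ/2) = 0.3512 + (0.9961)(0.2124)(0.3250) = 0.42000.
Central angle c = 2·arcsin(√a) = 1.41010 rad.
So the angular separation is 1.4101 rad.

1.4101 rad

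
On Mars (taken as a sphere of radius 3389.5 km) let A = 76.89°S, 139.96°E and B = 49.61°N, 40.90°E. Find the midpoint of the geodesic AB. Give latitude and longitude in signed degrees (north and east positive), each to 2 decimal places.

-18.04°, 60.99°

The central angle between A and B is δ = 2.4418 rad.
With f = 0.5, the slerp weights are sin((1−f)δ)/sin δ = 1.4585 and sin(fδ)/sin δ = 1.4585.
Weighted sum of the unit vectors: (1.4585)·(-0.1737,0.1459,-0.9739) + (1.4585)·(0.4898,0.4243,0.7617) = (0.4611, 0.8316, -0.3096).
Converting back: φ = atan2(z, √(x²+y²)) = -18.04°, λ = atan2(y, x) = 60.99°.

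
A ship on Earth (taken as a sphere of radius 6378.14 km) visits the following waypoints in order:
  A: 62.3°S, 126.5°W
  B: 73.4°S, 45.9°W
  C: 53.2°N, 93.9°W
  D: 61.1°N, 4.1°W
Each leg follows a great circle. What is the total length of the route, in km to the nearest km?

22897 km

Leg A→B: central angle 0.5152 rad, distance 3286.2 km.
Leg B→C: central angle 2.2821 rad, distance 14555.8 km.
Leg C→D: central angle 0.7926 rad, distance 5055.1 km.
Total: 3286.2 + 14555.8 + 5055.1 ≈ 22897 km.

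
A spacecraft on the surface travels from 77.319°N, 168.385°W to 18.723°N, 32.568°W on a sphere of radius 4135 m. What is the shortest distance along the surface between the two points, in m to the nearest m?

5814 m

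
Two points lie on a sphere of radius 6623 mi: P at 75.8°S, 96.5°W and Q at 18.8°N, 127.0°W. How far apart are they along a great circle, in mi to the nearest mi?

11149 mi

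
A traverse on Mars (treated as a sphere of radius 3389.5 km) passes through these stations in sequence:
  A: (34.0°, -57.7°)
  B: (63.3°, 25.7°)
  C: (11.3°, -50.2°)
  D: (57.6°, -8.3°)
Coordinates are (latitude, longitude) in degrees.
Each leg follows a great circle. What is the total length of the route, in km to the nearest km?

11059 km

Leg A→B: central angle 0.9975 rad, distance 3381.1 km.
Leg B→C: central angle 1.2845 rad, distance 4353.8 km.
Leg C→D: central angle 0.9806 rad, distance 3323.7 km.
Total: 3381.1 + 4353.8 + 3323.7 ≈ 11059 km.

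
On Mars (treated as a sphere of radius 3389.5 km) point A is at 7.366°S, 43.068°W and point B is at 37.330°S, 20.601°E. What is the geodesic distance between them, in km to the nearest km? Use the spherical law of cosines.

3827 km

In radians: φ₁ = -0.1286, φ₂ = -0.6515, Δλ = 63.669° = 1.1112 rad.
cos c = sin φ₁ sin φ₂ + cos φ₁ cos φ₂ cos Δλ = (-0.1282)(-0.6064) + (0.9917)(0.7952)(0.4436) = 0.42753,
so c = arccos(0.42753) = 1.12904 rad.
Distance = R·c = 3389.5 × 1.1290 ≈ 3827 km.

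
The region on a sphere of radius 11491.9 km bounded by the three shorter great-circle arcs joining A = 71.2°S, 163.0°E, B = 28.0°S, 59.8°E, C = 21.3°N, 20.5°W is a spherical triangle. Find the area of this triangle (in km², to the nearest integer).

Side lengths (central angles): a = 1.6027, b = 2.2699, c = 1.1816 rad; semiperimeter s = 2.5271.
By l'Huilier's theorem, tan(E/4) = √[tan(s/2) tan((s−a)/2) tan((s−b)/2) tan((s−c)/2)], giving spherical excess E = 1.5297 rad.
Area = E·R² = 1.5297 × (11491.9)² ≈ 202015060 km².

202015060 km²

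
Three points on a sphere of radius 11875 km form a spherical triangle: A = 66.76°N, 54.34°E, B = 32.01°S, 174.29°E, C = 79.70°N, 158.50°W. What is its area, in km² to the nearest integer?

121416301 km²

Side lengths (central angles): a = 1.9678, b = 0.5647, c = 2.2838 rad; semiperimeter s = 2.4081.
By l'Huilier's theorem, tan(E/4) = √[tan(s/2) tan((s−a)/2) tan((s−b)/2) tan((s−c)/2)], giving spherical excess E = 0.8610 rad.
Area = E·R² = 0.8610 × (11875)² ≈ 121416301 km².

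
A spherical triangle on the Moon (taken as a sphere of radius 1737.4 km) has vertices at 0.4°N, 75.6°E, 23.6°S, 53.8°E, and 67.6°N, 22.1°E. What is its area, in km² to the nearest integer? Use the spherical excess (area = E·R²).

1298037 km²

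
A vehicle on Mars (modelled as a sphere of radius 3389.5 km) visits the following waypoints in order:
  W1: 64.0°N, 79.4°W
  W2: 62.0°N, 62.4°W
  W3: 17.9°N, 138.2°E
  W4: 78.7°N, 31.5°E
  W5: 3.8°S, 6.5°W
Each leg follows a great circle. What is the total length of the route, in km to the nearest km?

Leg W1→W2: central angle 0.1387 rad, distance 470.1 km.
Leg W2→W3: central angle 1.7181 rad, distance 5823.6 km.
Leg W3→W4: central angle 1.3204 rad, distance 4475.4 km.
Leg W4→W5: central angle 1.4816 rad, distance 5021.9 km.
Total: 470.1 + 5823.6 + 4475.4 + 5021.9 ≈ 15791 km.

15791 km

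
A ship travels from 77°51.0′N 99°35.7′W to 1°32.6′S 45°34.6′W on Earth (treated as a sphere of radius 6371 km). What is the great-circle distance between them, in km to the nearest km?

In radians: φ₁ = 1.3587, φ₂ = -0.0269, Δλ = 54.018° = 0.9428 rad.
Haversine: a = sin²(Δφ/2) + cos φ₁ cos φ₂ sin²(Δλ/2) = 0.4080 + (0.2105)(0.9996)(0.2062) = 0.45136.
Central angle c = 2·arcsin(√a) = 1.47336 rad.
Distance = R·c = 6371 × 1.4734 ≈ 9387 km.

9387 km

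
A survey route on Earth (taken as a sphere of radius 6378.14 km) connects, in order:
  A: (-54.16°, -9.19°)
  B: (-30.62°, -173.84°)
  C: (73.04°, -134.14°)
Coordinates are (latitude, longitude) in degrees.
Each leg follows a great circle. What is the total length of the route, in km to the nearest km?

22407 km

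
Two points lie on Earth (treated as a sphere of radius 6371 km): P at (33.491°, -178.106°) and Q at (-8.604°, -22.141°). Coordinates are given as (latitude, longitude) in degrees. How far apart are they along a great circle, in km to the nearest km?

16310 km

Let φ₁ = 0.5845 rad, φ₂ = -0.1502 rad, and Δλ = 2.7221 rad.
cos c = sin φ₁ sin φ₂ + cos φ₁ cos φ₂ cos Δλ = (0.5518)(-0.1496) + (0.8340)(0.9887)(-0.9133) = -0.83565,
so c = arccos(-0.83565) = 2.56010 rad.
Distance = R·c = 6371 × 2.5601 ≈ 16310 km.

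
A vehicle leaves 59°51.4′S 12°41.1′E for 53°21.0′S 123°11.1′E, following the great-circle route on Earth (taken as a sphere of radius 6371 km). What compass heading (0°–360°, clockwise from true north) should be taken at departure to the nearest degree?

Δλ = 110.500° = 1.9286 rad.
y = sin Δλ · cos φ₂ = (0.9367)(0.5969) = 0.5591
x = cos φ₁ sin φ₂ − sin φ₁ cos φ₂ cos Δλ = (0.5022)(-0.8023) − (-0.8648)(0.5969)(-0.3502) = -0.5837
θ = atan2(y, x) = 136.23°, so the bearing is 136°.

136°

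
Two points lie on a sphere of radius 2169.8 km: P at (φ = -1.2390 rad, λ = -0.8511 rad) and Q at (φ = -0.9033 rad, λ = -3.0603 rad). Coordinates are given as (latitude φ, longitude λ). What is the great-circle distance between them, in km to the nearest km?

In radians: φ₁ = -1.2390, φ₂ = -0.9033, Δλ = -126.578° = -2.2092 rad.
cos c = sin φ₁ sin φ₂ + cos φ₁ cos φ₂ cos Δλ = (-0.9455)(-0.7854) + (0.3257)(0.6190)(-0.5959) = 0.62238,
so c = arccos(0.62238) = 0.89902 rad.
Distance = R·c = 2169.8 × 0.8990 ≈ 1951 km.

1951 km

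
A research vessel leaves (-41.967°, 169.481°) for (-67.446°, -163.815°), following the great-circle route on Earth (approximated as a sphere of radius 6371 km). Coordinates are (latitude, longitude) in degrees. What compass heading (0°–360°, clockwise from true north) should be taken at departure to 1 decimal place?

159.4°

Δλ = 26.704° = 0.4661 rad.
y = sin Δλ · cos φ₂ = (0.4494)(0.3836) = 0.1724
x = cos φ₁ sin φ₂ − sin φ₁ cos φ₂ cos Δλ = (0.7435)(-0.9235) − (-0.6687)(0.3836)(0.8933) = -0.4575
θ = atan2(y, x) = 159.36°, so the bearing is 159.4°.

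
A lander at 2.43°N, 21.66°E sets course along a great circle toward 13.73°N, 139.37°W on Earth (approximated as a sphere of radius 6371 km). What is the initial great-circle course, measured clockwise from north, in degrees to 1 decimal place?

311.2°

Δλ = -161.030° = -2.8105 rad.
y = sin Δλ · cos φ₂ = (-0.3251)(0.9714) = -0.3158
x = cos φ₁ sin φ₂ − sin φ₁ cos φ₂ cos Δλ = (0.9991)(0.2373) − (0.0424)(0.9714)(-0.9457) = 0.2761
θ = atan2(y, x) = -48.84°; adding 360° gives 311.2°.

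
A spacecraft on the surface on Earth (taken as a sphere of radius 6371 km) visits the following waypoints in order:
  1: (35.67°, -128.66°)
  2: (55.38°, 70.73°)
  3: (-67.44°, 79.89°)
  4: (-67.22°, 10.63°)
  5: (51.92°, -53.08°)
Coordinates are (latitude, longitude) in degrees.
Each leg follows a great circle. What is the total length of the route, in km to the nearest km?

40484 km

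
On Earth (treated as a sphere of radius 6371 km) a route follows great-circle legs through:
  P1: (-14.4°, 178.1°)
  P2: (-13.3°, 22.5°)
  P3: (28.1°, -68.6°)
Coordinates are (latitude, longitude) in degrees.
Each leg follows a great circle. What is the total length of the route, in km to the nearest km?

26733 km

Leg P1→P2: central angle 2.5001 rad, distance 15928.1 km.
Leg P2→P3: central angle 1.6960 rad, distance 10805.0 km.
Total: 15928.1 + 10805.0 ≈ 26733 km.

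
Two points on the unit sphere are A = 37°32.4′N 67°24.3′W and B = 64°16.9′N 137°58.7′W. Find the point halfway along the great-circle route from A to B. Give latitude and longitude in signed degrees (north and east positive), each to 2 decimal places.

Central angle δ = 0.8454 rad. Interpolating on the sphere with fraction f = 0.5:
P = [sin((1−f)δ)·A + sin(fδ)·B] / sin δ = 0.5483·A + 0.5483·B in Cartesian coordinates,
giving P = (-0.0097, -0.5606, 0.8280), i.e. latitude 55.90°, longitude -90.99°.

55.90°, -90.99°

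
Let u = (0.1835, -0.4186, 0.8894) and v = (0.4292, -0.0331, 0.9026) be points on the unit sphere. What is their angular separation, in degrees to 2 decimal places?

u·v = 0.8954; |u| = 1.0000, |v| = 1.0000.
cos θ = (u·v)/(|u||v|) = 0.8954, so θ = 26.44°.

26.44°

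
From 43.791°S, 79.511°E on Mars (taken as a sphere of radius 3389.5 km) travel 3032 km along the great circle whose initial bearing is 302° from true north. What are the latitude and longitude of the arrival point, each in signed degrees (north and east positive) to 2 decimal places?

-7.75°, 37.64°

Angular distance δ = d/R = 3032/3389.5 = 0.89453 rad; initial bearing θ = 5.2709 rad.
sin φ₂ = sin φ₁ cos δ + cos φ₁ sin δ cos θ = (-0.6920)(0.6259) + (0.7219)(0.7799)(0.5299) = -0.1348, so φ₂ = -7.75°.
Δλ = atan2(sin θ sin δ cos φ₁, cos δ − sin φ₁ sin φ₂) = atan2(-0.4774, 0.5326) = -41.874°.
λ₂ = 79.511° − 41.874° = 37.64°.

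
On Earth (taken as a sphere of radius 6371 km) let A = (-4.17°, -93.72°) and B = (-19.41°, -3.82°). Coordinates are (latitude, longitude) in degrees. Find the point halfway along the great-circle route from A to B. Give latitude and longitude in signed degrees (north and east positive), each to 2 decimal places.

-16.43°, -50.37°

Central angle δ = 1.5450 rad. Interpolating on the sphere with fraction f = 0.5:
P = [sin((1−f)δ)·A + sin(fδ)·B] / sin δ = 0.6982·A + 0.6982·B in Cartesian coordinates,
giving P = (0.6118, -0.7387, -0.2828), i.e. latitude -16.43°, longitude -50.37°.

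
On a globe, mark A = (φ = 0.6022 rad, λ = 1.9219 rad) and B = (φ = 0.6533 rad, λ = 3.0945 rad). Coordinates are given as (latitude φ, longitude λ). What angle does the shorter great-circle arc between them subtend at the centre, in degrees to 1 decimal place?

53.3°

In radians: φ₁ = 0.6022, φ₂ = 0.6533, Δλ = 67.185° = 1.1726 rad.
cos c = sin φ₁ sin φ₂ + cos φ₁ cos φ₂ cos Δλ = (0.5665)(0.6078) + (0.8241)(0.7941)(0.3878) = 0.59804,
so c = arccos(0.59804) = 0.92974 rad.
So the angular separation is 53.3°.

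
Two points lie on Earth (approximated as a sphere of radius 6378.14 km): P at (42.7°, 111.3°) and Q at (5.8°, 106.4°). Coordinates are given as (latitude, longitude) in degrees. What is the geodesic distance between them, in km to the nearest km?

4136 km

With latitudes φ₁ = 42.700°, φ₂ = 5.800° and longitude difference Δλ = -4.900°:
cos c = sin φ₁ sin φ₂ + cos φ₁ cos φ₂ cos Δλ = (0.6782)(0.1011) + (0.7349)(0.9949)(0.9963) = 0.79701,
so c = arccos(0.79701) = 0.64846 rad.
Distance = R·c = 6378.14 × 0.6485 ≈ 4136 km.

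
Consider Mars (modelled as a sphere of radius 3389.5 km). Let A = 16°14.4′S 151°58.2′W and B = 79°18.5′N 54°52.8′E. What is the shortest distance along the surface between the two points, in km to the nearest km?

6845 km

With latitudes φ₁ = -16.240°, φ₂ = 79.308° and longitude difference Δλ = -153.150°:
cos c = sin φ₁ sin φ₂ + cos φ₁ cos φ₂ cos Δλ = (-0.2797)(0.9826) + (0.9601)(0.1855)(-0.8922) = -0.43372,
so c = arccos(-0.43372) = 2.01942 rad.
Distance = R·c = 3389.5 × 2.0194 ≈ 6845 km.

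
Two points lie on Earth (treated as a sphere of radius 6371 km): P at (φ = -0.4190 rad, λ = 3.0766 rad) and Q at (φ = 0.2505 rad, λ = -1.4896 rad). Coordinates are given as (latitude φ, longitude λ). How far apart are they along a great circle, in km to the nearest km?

11485 km

Let φ₁ = -0.4190 rad, φ₂ = 0.2505 rad, and Δλ = 1.7170 rad.
cos c = sin φ₁ sin φ₂ + cos φ₁ cos φ₂ cos Δλ = (-0.4068)(0.2479) + (0.9135)(0.9688)(-0.1457) = -0.22977,
so c = arccos(-0.22977) = 1.80263 rad.
Distance = R·c = 6371 × 1.8026 ≈ 11485 km.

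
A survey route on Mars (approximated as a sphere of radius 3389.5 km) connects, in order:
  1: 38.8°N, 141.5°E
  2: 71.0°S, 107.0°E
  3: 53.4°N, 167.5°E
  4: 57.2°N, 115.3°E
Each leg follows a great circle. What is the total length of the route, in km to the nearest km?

Leg 1→2: central angle 1.9642 rad, distance 6657.8 km.
Leg 2→3: central angle 2.2963 rad, distance 7783.2 km.
Leg 3→4: central angle 0.5099 rad, distance 1728.4 km.
Total: 6657.8 + 7783.2 + 1728.4 ≈ 16169 km.

16169 km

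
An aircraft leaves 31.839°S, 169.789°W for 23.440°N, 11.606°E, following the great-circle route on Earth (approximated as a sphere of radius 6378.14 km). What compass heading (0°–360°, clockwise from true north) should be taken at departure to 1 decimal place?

188.7°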